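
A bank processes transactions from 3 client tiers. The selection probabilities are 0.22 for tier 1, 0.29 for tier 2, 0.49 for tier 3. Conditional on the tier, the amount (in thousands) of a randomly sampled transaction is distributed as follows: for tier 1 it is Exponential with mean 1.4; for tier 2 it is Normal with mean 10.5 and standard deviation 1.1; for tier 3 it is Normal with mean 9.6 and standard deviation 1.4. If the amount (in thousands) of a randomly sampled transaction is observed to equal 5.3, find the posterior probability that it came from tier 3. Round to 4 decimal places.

0.2593

Likelihoods f(5.3 | ·): 1: 0.016209; 2: 5.09219e-06; 3: 0.00254851.
Posterior ∝ prior × likelihood. Numerator for 3: 0.49·0.00254851 = 0.00124877.
Normalizing constant: 0.22·0.016209 + 0.29·5.09219e-06 + 0.49·0.00254851 = 0.00481623.
P(3 | observation) = 0.00124877 / 0.00481623 = 0.259283.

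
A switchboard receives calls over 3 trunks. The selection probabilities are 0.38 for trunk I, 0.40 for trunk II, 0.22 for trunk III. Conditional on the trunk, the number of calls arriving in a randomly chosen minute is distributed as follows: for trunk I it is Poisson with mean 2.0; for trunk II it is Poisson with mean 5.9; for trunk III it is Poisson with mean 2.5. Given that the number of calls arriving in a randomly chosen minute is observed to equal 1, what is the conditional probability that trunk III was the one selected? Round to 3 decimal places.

0.292

Likelihoods P(X=1 | ·): I: 0.270671; II: 0.0161627; III: 0.205212.
Posterior ∝ prior × likelihood. Numerator for III: 0.22·0.205212 = 0.0451467.
Normalizing constant: 0.38·0.270671 + 0.4·0.0161627 + 0.22·0.205212 = 0.154467.
P(III | observation) = 0.0451467 / 0.154467 = 0.292275.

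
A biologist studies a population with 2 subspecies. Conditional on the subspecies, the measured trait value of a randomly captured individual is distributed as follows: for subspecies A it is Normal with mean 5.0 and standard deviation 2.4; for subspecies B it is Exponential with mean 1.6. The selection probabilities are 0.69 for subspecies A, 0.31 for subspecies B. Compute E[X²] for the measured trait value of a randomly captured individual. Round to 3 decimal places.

22.812

For each component E[X²] = Var + (mean)², giving A: 30.76; B: 5.12.
Overall E[X²] = 0.69·30.76 + 0.31·5.12 = 22.8116.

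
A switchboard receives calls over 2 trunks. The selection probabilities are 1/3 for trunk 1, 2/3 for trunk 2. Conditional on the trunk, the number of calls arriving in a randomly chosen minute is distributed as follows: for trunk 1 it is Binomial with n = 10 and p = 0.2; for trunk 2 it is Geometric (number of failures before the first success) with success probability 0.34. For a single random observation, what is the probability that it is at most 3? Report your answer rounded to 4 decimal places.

0.8332

Conditional on each trunk, P(X ≤ 3): 1: 0.879126; 2: 0.810253.
By total probability, P(X ≤ 3) = 0.333333·0.879126 + 0.666667·0.810253 = 0.83321.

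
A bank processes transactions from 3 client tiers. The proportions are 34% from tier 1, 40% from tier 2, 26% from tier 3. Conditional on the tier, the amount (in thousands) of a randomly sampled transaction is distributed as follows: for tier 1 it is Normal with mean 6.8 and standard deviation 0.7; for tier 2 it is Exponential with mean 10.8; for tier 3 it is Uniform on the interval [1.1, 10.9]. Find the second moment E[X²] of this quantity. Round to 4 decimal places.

For each component E[X²] = Var + (mean)², giving 1: 46.73; 2: 233.28; 3: 44.0033.
Overall E[X²] = 0.34·46.73 + 0.4·233.28 + 0.26·44.0033 = 120.641.

120.6411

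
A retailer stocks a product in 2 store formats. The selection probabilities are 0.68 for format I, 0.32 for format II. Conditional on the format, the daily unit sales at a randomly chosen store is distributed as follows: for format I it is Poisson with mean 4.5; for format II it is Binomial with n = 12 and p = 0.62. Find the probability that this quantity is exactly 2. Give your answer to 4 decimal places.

Conditional on each format, P(X = 2): I: 0.112479; II: 0.00159281.
By total probability, P(X = 2) = 0.68·0.112479 + 0.32·0.00159281 = 0.0769951.

0.0770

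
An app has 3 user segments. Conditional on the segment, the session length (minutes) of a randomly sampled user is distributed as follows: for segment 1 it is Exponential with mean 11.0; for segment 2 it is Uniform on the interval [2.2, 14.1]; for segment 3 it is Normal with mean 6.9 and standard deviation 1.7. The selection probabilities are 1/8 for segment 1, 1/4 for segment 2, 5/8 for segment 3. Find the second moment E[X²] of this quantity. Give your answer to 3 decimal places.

81.368

For each component E[X²] = Var + (mean)², giving 1: 242; 2: 78.2233; 3: 50.5.
Overall E[X²] = 0.125·242 + 0.25·78.2233 + 0.625·50.5 = 81.3683.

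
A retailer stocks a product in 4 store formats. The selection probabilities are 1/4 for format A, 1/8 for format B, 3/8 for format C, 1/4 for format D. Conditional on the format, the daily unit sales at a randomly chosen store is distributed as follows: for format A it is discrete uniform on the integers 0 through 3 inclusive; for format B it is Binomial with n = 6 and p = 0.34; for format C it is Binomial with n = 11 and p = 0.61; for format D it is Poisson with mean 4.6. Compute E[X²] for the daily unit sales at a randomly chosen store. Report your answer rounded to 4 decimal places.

25.8689

For each component E[X²] = Var + (mean)², giving A: 3.5; B: 5.508; C: 47.641; D: 25.76.
Overall E[X²] = 0.25·3.5 + 0.125·5.508 + 0.375·47.641 + 0.25·25.76 = 25.8689.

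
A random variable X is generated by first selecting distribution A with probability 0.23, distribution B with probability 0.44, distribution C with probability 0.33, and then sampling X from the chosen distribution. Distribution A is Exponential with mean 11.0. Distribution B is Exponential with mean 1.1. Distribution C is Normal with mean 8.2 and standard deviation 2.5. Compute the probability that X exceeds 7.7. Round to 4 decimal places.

0.3058

Conditional on each component, P(X > 7.7): A: 0.496585; B: 0.000911882; C: 0.57926.
By total probability, P(X > 7.7) = 0.23·0.496585 + 0.44·0.000911882 + 0.33·0.57926 = 0.305772.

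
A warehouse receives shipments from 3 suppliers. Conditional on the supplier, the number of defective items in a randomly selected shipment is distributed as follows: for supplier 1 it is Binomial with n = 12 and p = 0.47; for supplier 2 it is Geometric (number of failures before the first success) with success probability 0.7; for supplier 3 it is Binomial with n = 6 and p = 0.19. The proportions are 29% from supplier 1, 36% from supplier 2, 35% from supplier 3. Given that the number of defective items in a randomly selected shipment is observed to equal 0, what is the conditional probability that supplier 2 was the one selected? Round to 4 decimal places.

0.7180

Likelihoods P(X=0 | ·): 1: 0.000491259; 2: 0.7; 3: 0.28243.
Posterior ∝ prior × likelihood. Numerator for 2: 0.36·0.7 = 0.252.
Normalizing constant: 0.29·0.000491259 + 0.36·0.7 + 0.35·0.28243 = 0.350993.
P(2 | observation) = 0.252 / 0.350993 = 0.717963.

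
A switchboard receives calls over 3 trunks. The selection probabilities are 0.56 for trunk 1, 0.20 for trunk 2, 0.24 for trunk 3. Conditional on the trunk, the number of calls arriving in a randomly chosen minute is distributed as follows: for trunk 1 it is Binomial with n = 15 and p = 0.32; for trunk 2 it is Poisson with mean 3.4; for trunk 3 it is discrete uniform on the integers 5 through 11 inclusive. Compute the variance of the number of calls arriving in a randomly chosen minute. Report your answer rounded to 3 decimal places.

Per component, 1: μ=4.8, E[X²]=26.304; 2: μ=3.4, E[X²]=14.96; 3: μ=8, E[X²]=68.
E[X] = 0.56·4.8 + 0.2·3.4 + 0.24·8 = 5.288.
E[X²] = 0.56·26.304 + 0.2·14.96 + 0.24·68 = 34.0422.
Var(X) = E[X²] − (E[X])² = 34.0422 − 27.9629 = 6.0793.

6.079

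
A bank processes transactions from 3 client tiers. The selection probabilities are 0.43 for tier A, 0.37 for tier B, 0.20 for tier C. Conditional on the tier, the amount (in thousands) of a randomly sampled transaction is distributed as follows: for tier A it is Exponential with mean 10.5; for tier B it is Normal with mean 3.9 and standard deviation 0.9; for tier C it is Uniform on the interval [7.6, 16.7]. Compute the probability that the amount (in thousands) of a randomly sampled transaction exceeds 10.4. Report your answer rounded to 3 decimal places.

Conditional on each tier, P(X > 10.4): A: 0.3714; B: 2.55795e-13; C: 0.692308.
By total probability, P(X > 10.4) = 0.43·0.3714 + 0.37·2.55795e-13 + 0.2·0.692308 = 0.298163.

0.298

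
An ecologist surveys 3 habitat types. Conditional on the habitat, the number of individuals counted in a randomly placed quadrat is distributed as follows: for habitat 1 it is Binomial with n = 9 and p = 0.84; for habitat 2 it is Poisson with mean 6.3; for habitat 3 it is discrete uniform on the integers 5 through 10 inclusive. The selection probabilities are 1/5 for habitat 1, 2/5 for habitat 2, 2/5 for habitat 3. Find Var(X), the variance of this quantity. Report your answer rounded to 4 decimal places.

4.2863

Per component, 1: μ=7.56, E[X²]=58.3632; 2: μ=6.3, E[X²]=45.99; 3: μ=7.5, E[X²]=59.1667.
E[X] = 0.2·7.56 + 0.4·6.3 + 0.4·7.5 = 7.032.
E[X²] = 0.2·58.3632 + 0.4·45.99 + 0.4·59.1667 = 53.7353.
Var(X) = E[X²] − (E[X])² = 53.7353 − 49.449 = 4.28628.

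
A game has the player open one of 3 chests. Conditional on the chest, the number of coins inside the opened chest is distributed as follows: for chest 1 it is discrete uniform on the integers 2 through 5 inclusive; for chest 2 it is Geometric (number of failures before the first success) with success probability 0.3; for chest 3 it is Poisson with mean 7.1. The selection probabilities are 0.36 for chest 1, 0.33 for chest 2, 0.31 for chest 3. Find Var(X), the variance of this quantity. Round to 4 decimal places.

Per component, 1: μ=3.5, E[X²]=13.5; 2: μ=2.33333, E[X²]=13.2222; 3: μ=7.1, E[X²]=57.51.
E[X] = 0.36·3.5 + 0.33·2.33333 + 0.31·7.1 = 4.231.
E[X²] = 0.36·13.5 + 0.33·13.2222 + 0.31·57.51 = 27.0514.
Var(X) = E[X²] − (E[X])² = 27.0514 − 17.9014 = 9.15007.

9.1501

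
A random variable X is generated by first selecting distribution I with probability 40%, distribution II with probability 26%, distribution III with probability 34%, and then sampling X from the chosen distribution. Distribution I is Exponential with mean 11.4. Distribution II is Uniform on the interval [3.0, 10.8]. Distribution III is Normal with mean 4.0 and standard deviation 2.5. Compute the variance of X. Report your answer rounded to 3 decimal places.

65.724

Per component, I: μ=11.4, E[X²]=259.92; II: μ=6.9, E[X²]=52.68; III: μ=4, E[X²]=22.25.
E[X] = 0.4·11.4 + 0.26·6.9 + 0.34·4 = 7.714.
E[X²] = 0.4·259.92 + 0.26·52.68 + 0.34·22.25 = 125.23.
Var(X) = E[X²] − (E[X])² = 125.23 − 59.5058 = 65.724.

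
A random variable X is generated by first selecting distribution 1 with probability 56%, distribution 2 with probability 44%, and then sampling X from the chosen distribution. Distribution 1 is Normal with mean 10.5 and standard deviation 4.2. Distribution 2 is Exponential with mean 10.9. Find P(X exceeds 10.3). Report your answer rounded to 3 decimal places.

0.462

Conditional on each component, P(X > 10.3): 1: 0.51899; 2: 0.388697.
By total probability, P(X > 10.3) = 0.56·0.51899 + 0.44·0.388697 = 0.461661.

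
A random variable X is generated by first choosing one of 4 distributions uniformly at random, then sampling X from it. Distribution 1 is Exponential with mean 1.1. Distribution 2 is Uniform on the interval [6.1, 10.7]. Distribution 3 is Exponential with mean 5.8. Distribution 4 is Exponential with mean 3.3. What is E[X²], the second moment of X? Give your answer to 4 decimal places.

For each component E[X²] = Var + (mean)², giving 1: 2.42; 2: 72.3233; 3: 67.28; 4: 21.78.
Overall E[X²] = 0.25·2.42 + 0.25·72.3233 + 0.25·67.28 + 0.25·21.78 = 40.9508.

40.9508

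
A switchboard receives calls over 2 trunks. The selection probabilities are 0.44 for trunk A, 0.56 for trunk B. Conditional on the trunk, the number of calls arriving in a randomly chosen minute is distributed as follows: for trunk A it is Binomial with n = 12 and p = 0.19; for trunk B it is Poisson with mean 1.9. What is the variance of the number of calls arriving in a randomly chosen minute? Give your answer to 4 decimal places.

Per component, A: μ=2.28, E[X²]=7.0452; B: μ=1.9, E[X²]=5.51.
E[X] = 0.44·2.28 + 0.56·1.9 = 2.0672.
E[X²] = 0.44·7.0452 + 0.56·5.51 = 6.18549.
Var(X) = E[X²] − (E[X])² = 6.18549 − 4.27332 = 1.91217.

1.9122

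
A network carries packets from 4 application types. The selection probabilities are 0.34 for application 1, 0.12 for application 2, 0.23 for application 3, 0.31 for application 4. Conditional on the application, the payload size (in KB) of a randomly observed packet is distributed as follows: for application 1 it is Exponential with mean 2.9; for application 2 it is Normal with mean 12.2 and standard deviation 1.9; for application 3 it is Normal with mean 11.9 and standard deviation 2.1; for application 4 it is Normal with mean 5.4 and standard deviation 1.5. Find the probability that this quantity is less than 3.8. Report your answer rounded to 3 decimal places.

0.293

Conditional on each application, P(X < 3.8): 1: 0.730273; 2: 4.91106e-06; 3: 5.73601e-05; 4: 0.143061.
By total probability, P(X < 3.8) = 0.34·0.730273 + 0.12·4.91106e-06 + 0.23·5.73601e-05 + 0.31·0.143061 = 0.292656.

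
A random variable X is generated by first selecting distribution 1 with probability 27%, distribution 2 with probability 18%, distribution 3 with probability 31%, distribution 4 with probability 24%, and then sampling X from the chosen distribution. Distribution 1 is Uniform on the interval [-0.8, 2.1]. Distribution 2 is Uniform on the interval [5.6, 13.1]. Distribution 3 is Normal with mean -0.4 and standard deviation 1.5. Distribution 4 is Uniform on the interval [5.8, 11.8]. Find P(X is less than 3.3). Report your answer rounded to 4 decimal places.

Conditional on each component, P(X < 3.3): 1: 1; 2: 0; 3: 0.993181; 4: 0.
By total probability, P(X < 3.3) = 0.27·1 + 0.18·0 + 0.31·0.993181 + 0.24·0 = 0.577886.

0.5779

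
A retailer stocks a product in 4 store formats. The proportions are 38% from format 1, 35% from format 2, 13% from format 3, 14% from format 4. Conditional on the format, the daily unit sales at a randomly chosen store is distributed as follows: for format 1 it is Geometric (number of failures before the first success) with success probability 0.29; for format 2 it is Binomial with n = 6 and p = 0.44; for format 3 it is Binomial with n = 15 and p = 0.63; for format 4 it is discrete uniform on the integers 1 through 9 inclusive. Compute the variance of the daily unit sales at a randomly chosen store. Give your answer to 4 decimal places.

10.6299

Per component, 1: μ=2.44828, E[X²]=14.4364; 2: μ=2.64, E[X²]=8.448; 3: μ=9.45, E[X²]=92.799; 4: μ=5, E[X²]=31.6667.
E[X] = 0.38·2.44828 + 0.35·2.64 + 0.13·9.45 + 0.14·5 = 3.78284.
E[X²] = 0.38·14.4364 + 0.35·8.448 + 0.13·92.799 + 0.14·31.6667 = 24.9398.
Var(X) = E[X²] − (E[X])² = 24.9398 − 14.3099 = 10.6299.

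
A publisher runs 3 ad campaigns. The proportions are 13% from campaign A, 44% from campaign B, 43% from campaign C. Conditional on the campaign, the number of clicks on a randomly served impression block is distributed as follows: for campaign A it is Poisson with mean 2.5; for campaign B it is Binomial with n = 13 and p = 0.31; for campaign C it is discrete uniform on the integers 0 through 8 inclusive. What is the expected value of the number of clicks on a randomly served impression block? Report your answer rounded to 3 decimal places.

Component means — A: 2.5; B: 4.03; C: 4.
E[X] = 0.13·2.5 + 0.44·4.03 + 0.43·4 = 3.8182.

3.818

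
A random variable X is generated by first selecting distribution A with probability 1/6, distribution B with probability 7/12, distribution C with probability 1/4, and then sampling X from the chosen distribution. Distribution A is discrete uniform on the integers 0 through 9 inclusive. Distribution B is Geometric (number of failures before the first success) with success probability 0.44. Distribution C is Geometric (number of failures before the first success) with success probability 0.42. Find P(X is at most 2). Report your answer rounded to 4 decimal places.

Conditional on each component, P(X ≤ 2): A: 0.3; B: 0.824384; C: 0.804888.
By total probability, P(X ≤ 2) = 0.166667·0.3 + 0.583333·0.824384 + 0.25·0.804888 = 0.732113.

0.7321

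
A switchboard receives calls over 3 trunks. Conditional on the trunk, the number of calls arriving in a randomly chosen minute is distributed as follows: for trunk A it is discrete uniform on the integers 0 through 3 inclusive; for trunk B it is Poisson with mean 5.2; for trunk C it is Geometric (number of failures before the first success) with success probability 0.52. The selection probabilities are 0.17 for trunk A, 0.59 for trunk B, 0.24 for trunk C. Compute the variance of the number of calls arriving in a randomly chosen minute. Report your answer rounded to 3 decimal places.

Per component, A: μ=1.5, E[X²]=3.5; B: μ=5.2, E[X²]=32.24; C: μ=0.923077, E[X²]=2.62722.
E[X] = 0.17·1.5 + 0.59·5.2 + 0.24·0.923077 = 3.54454.
E[X²] = 0.17·3.5 + 0.59·32.24 + 0.24·2.62722 = 20.2471.
Var(X) = E[X²] − (E[X])² = 20.2471 − 12.5638 = 7.68338.

7.683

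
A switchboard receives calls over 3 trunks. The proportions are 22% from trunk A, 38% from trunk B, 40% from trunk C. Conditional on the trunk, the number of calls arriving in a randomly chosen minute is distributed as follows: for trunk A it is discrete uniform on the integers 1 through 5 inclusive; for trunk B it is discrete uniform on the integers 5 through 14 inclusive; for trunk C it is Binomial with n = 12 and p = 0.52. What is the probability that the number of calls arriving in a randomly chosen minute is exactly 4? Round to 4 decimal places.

Conditional on each trunk, P(X = 4): A: 0.2; B: 0; C: 0.101988.
By total probability, P(X = 4) = 0.22·0.2 + 0.38·0 + 0.4·0.101988 = 0.0847951.

0.0848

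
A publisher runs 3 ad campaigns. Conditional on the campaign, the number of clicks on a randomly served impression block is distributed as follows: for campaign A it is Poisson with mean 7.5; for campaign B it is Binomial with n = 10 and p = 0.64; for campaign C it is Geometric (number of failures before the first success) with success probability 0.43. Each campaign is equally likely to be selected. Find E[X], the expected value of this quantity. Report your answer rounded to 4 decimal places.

Component means — A: 7.5; B: 6.4; C: 1.32558.
E[X] = 0.333333·7.5 + 0.333333·6.4 + 0.333333·1.32558 = 5.07519.

5.0752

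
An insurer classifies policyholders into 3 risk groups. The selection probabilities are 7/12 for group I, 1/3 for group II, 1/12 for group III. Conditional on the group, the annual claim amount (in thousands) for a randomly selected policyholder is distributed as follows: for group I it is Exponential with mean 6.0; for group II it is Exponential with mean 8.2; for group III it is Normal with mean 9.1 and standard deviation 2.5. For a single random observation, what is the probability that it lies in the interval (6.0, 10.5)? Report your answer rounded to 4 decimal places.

0.2314

Conditional on each group, P(6.0 < X < 10.5): I: 0.194105; II: 0.203185; III: 0.604773.
By total probability, P(6.0 < X < 10.5) = 0.583333·0.194105 + 0.333333·0.203185 + 0.0833333·0.604773 = 0.231354.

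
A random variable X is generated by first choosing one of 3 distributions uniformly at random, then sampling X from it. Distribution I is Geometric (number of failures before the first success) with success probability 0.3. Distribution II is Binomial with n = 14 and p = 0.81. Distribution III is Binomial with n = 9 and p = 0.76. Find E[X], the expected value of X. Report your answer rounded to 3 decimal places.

6.838

Component means — I: 2.33333; II: 11.34; III: 6.84.
E[X] = 0.333333·2.33333 + 0.333333·11.34 + 0.333333·6.84 = 6.83778.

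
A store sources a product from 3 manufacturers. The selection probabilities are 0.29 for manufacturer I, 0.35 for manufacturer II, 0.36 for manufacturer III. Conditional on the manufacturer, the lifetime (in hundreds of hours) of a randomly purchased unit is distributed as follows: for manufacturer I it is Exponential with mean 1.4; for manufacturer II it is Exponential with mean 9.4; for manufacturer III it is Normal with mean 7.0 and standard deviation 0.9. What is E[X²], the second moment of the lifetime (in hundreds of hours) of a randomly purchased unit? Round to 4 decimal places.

For each component E[X²] = Var + (mean)², giving I: 3.92; II: 176.72; III: 49.81.
Overall E[X²] = 0.29·3.92 + 0.35·176.72 + 0.36·49.81 = 80.9204.

80.9204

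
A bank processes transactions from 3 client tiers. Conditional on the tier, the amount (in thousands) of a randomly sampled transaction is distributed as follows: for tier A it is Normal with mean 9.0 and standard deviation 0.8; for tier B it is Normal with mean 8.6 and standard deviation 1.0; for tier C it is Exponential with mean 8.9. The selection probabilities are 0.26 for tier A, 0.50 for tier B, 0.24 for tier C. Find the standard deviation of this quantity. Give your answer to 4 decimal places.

Per component, A: μ=9, E[X²]=81.64; B: μ=8.6, E[X²]=74.96; C: μ=8.9, E[X²]=158.42.
E[X] = 0.26·9 + 0.5·8.6 + 0.24·8.9 = 8.776.
E[X²] = 0.26·81.64 + 0.5·74.96 + 0.24·158.42 = 96.7272.
Var(X) = E[X²] − (E[X])² = 96.7272 − 77.0182 = 19.709.
SD(X) = √19.709 = 4.43948.

4.4395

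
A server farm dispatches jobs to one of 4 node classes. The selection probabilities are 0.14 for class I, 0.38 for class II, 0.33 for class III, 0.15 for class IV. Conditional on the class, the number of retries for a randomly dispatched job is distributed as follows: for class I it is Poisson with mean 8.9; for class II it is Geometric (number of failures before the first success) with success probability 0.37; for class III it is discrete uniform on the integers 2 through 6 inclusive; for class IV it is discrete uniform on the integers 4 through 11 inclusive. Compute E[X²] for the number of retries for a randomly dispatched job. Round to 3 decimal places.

For each component E[X²] = Var + (mean)², giving I: 88.11; II: 7.5011; III: 18; IV: 61.5.
Overall E[X²] = 0.14·88.11 + 0.38·7.5011 + 0.33·18 + 0.15·61.5 = 30.3508.

30.351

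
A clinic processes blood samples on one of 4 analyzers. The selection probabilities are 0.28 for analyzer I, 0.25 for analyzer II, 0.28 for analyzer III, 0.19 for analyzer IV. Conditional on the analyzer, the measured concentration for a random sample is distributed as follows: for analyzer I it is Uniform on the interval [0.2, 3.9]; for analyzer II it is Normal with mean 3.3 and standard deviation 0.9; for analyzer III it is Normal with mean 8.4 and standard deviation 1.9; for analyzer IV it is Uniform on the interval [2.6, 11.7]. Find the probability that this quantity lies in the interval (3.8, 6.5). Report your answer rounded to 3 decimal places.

0.178

Conditional on each analyzer, P(3.8 < X < 6.5): I: 0.027027; II: 0.289069; III: 0.150917; IV: 0.296703.
By total probability, P(3.8 < X < 6.5) = 0.28·0.027027 + 0.25·0.289069 + 0.28·0.150917 + 0.19·0.296703 = 0.178465.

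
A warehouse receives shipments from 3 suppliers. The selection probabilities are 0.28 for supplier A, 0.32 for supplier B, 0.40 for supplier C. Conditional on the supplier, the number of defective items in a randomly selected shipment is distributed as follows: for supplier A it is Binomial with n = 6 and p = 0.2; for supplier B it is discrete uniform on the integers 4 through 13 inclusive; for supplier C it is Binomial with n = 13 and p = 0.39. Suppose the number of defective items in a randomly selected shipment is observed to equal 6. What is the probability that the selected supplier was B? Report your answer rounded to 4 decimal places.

Likelihoods P(X=6 | ·): A: 6.4e-05; B: 0.1; C: 0.189764.
Posterior ∝ prior × likelihood. Numerator for B: 0.32·0.1 = 0.032.
Normalizing constant: 0.28·6.4e-05 + 0.32·0.1 + 0.4·0.189764 = 0.107924.
P(B | observation) = 0.032 / 0.107924 = 0.296506.

0.2965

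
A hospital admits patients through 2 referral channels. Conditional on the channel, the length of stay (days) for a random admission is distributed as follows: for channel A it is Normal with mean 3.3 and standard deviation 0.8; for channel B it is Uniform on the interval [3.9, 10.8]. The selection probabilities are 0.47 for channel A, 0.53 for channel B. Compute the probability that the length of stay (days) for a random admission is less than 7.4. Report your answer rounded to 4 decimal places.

Conditional on each channel, P(X < 7.4): A: 1; B: 0.507246.
By total probability, P(X < 7.4) = 0.47·1 + 0.53·0.507246 = 0.738841.

0.7388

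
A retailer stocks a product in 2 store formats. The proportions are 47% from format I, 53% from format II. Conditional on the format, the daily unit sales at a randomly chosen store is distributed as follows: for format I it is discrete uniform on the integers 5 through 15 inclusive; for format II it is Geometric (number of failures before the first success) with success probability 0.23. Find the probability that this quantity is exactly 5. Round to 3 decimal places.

0.076

Conditional on each format, P(X = 5): I: 0.0909091; II: 0.062256.
By total probability, P(X = 5) = 0.47·0.0909091 + 0.53·0.062256 = 0.075723.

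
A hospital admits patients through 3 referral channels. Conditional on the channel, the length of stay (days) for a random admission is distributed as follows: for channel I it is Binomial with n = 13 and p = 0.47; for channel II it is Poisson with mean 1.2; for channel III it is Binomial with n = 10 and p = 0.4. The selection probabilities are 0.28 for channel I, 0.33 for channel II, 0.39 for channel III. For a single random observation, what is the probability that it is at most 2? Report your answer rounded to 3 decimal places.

Conditional on each channel, P(X ≤ 2): I: 0.0192327; II: 0.879487; III: 0.16729.
By total probability, P(X ≤ 2) = 0.28·0.0192327 + 0.33·0.879487 + 0.39·0.16729 = 0.360859.

0.361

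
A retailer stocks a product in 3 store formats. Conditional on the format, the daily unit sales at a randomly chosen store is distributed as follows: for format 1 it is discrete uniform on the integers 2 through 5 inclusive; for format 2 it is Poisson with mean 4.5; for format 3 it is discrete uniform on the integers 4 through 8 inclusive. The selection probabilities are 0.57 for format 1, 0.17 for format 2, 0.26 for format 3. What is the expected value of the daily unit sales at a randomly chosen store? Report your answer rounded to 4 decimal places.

4.3200

Component means — 1: 3.5; 2: 4.5; 3: 6.
E[X] = 0.57·3.5 + 0.17·4.5 + 0.26·6 = 4.32.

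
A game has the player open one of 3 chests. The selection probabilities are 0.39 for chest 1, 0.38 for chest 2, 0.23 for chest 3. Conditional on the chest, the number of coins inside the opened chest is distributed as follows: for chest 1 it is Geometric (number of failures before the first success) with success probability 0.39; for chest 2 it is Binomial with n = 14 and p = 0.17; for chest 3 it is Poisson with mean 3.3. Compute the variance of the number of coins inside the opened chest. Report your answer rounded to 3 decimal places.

Per component, 1: μ=1.5641, E[X²]=6.45694; 2: μ=2.38, E[X²]=7.6398; 3: μ=3.3, E[X²]=14.19.
E[X] = 0.39·1.5641 + 0.38·2.38 + 0.23·3.3 = 2.2734.
E[X²] = 0.39·6.45694 + 0.38·7.6398 + 0.23·14.19 = 8.68503.
Var(X) = E[X²] − (E[X])² = 8.68503 − 5.16835 = 3.51668.

3.517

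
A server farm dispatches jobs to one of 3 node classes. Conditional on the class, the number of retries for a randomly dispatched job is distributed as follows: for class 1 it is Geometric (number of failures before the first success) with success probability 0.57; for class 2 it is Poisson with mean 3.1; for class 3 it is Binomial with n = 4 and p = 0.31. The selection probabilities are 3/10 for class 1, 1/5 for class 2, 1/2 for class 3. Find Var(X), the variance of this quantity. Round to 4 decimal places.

Per component, 1: μ=0.754386, E[X²]=1.89258; 2: μ=3.1, E[X²]=12.71; 3: μ=1.24, E[X²]=2.3932.
E[X] = 0.3·0.754386 + 0.2·3.1 + 0.5·1.24 = 1.46632.
E[X²] = 0.3·1.89258 + 0.2·12.71 + 0.5·2.3932 = 4.30637.
Var(X) = E[X²] − (E[X])² = 4.30637 − 2.15008 = 2.15629.

2.1563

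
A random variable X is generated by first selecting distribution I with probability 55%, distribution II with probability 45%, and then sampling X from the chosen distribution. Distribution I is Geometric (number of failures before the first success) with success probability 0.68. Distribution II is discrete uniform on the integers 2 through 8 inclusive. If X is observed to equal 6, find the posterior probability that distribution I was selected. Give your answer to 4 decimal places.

Likelihoods P(X=6 | ·): I: 0.000730144; II: 0.142857.
Posterior ∝ prior × likelihood. Numerator for I: 0.55·0.000730144 = 0.000401579.
Normalizing constant: 0.55·0.000730144 + 0.45·0.142857 = 0.0646873.
P(I | observation) = 0.000401579 / 0.0646873 = 0.00620801.

0.0062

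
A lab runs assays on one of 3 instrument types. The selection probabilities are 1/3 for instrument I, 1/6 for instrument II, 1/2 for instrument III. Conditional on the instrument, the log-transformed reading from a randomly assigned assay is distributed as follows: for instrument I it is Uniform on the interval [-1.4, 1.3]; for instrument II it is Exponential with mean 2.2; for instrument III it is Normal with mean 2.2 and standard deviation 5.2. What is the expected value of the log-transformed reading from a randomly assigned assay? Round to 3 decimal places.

Component means — I: -0.05; II: 2.2; III: 2.2.
E[X] = 0.333333·-0.05 + 0.166667·2.2 + 0.5·2.2 = 1.45.

1.450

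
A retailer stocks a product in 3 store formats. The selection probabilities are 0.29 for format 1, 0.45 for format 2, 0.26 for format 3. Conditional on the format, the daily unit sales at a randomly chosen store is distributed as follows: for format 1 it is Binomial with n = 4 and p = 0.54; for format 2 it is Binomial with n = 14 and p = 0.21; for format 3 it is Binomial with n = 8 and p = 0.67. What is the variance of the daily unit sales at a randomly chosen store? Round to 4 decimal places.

Per component, 1: μ=2.16, E[X²]=5.6592; 2: μ=2.94, E[X²]=10.9662; 3: μ=5.36, E[X²]=30.4984.
E[X] = 0.29·2.16 + 0.45·2.94 + 0.26·5.36 = 3.343.
E[X²] = 0.29·5.6592 + 0.45·10.9662 + 0.26·30.4984 = 14.5055.
Var(X) = E[X²] − (E[X])² = 14.5055 − 11.1756 = 3.32989.

3.3299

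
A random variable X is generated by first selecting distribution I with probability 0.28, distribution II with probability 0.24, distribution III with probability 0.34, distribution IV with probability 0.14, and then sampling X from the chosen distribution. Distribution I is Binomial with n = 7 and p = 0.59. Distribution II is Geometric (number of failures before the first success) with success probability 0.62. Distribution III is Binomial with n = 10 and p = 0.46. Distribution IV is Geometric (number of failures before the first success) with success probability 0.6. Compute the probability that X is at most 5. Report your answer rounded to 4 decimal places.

Conditional on each component, P(X ≤ 5): I: 0.854055; II: 0.996989; III: 0.716762; IV: 0.995904.
By total probability, P(X ≤ 5) = 0.28·0.854055 + 0.24·0.996989 + 0.34·0.716762 + 0.14·0.995904 = 0.861538.

0.8615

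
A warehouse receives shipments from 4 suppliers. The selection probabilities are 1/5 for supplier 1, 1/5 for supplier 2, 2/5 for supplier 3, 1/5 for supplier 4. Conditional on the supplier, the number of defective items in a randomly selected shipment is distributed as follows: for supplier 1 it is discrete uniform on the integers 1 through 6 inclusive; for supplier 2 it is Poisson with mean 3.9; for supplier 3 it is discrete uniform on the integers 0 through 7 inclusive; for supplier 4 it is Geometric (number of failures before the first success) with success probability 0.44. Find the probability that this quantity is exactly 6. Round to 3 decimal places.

0.106

Conditional on each supplier, P(X = 6): 1: 0.166667; 2: 0.0989251; 3: 0.125; 4: 0.01357.
By total probability, P(X = 6) = 0.2·0.166667 + 0.2·0.0989251 + 0.4·0.125 + 0.2·0.01357 = 0.105832.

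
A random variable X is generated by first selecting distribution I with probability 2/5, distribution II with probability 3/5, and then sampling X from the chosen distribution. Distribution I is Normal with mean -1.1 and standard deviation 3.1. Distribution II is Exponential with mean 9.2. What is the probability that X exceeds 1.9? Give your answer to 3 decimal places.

Conditional on each component, P(X > 1.9): I: 0.166587; II: 0.813409.
By total probability, P(X > 1.9) = 0.4·0.166587 + 0.6·0.813409 = 0.55468.

0.555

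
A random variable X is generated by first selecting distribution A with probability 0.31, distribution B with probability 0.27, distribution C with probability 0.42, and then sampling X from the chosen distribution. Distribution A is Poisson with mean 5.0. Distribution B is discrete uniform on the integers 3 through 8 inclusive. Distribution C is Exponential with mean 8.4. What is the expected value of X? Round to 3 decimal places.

6.563

Component means — A: 5; B: 5.5; C: 8.4.
E[X] = 0.31·5 + 0.27·5.5 + 0.42·8.4 = 6.563.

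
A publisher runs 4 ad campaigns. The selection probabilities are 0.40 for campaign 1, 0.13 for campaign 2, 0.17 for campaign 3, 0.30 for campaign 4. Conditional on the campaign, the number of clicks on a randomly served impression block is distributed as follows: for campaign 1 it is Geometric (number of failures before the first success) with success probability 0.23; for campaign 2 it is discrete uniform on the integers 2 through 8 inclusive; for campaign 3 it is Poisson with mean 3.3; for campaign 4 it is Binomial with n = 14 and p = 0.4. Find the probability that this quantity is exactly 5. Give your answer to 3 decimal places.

Conditional on each campaign, P(X = 5): 1: 0.062256; 2: 0.142857; 3: 0.120286; 4: 0.206598.
By total probability, P(X = 5) = 0.4·0.062256 + 0.13·0.142857 + 0.17·0.120286 + 0.3·0.206598 = 0.125902.

0.126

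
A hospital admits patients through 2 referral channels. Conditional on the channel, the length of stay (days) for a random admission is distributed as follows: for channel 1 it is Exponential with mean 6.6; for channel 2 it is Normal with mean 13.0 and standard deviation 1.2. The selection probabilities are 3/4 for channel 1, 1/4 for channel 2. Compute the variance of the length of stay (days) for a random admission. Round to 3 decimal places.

40.710

Per component, 1: μ=6.6, E[X²]=87.12; 2: μ=13, E[X²]=170.44.
E[X] = 0.75·6.6 + 0.25·13 = 8.2.
E[X²] = 0.75·87.12 + 0.25·170.44 = 107.95.
Var(X) = E[X²] − (E[X])² = 107.95 − 67.24 = 40.71.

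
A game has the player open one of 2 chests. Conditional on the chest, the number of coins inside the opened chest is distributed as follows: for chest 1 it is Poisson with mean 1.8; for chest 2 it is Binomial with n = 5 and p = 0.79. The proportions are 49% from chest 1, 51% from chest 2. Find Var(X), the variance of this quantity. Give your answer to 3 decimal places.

Per component, 1: μ=1.8, E[X²]=5.04; 2: μ=3.95, E[X²]=16.432.
E[X] = 0.49·1.8 + 0.51·3.95 = 2.8965.
E[X²] = 0.49·5.04 + 0.51·16.432 = 10.8499.
Var(X) = E[X²] − (E[X])² = 10.8499 − 8.38971 = 2.46021.

2.460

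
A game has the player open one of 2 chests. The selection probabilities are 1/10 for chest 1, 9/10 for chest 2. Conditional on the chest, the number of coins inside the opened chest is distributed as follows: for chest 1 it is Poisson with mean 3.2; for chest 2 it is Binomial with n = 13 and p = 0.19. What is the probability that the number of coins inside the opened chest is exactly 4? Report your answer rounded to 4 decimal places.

Conditional on each chest, P(X = 4): 1: 0.178093; 2: 0.139857.
By total probability, P(X = 4) = 0.1·0.178093 + 0.9·0.139857 = 0.143681.

0.1437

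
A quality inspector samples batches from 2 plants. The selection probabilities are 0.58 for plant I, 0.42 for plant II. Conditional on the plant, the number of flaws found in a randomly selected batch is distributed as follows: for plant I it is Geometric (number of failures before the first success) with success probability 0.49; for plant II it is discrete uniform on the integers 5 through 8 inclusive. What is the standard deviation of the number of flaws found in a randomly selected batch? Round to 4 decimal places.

3.0028

Per component, I: μ=1.04082, E[X²]=3.20741; II: μ=6.5, E[X²]=43.5.
E[X] = 0.58·1.04082 + 0.42·6.5 = 3.33367.
E[X²] = 0.58·3.20741 + 0.42·43.5 = 20.1303.
Var(X) = E[X²] − (E[X])² = 20.1303 − 11.1134 = 9.01692.
SD(X) = √9.01692 = 3.00282.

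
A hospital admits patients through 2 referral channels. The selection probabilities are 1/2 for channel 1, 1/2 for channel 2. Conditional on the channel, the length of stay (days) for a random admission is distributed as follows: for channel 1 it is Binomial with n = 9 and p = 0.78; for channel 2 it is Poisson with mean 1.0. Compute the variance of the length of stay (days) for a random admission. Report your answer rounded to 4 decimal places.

10.3323

Per component, 1: μ=7.02, E[X²]=50.8248; 2: μ=1, E[X²]=2.
E[X] = 0.5·7.02 + 0.5·1 = 4.01.
E[X²] = 0.5·50.8248 + 0.5·2 = 26.4124.
Var(X) = E[X²] − (E[X])² = 26.4124 − 16.0801 = 10.3323.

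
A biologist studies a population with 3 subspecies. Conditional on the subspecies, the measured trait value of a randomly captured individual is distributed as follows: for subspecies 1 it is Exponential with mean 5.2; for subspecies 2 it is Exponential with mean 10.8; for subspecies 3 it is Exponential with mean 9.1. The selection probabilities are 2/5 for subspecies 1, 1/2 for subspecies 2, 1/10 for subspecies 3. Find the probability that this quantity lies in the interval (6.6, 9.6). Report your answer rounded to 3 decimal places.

Conditional on each subspecies, P(6.6 < X < 9.6): 1: 0.123205; 2: 0.131635; 3: 0.13598.
By total probability, P(6.6 < X < 9.6) = 0.4·0.123205 + 0.5·0.131635 + 0.1·0.13598 = 0.128697.

0.129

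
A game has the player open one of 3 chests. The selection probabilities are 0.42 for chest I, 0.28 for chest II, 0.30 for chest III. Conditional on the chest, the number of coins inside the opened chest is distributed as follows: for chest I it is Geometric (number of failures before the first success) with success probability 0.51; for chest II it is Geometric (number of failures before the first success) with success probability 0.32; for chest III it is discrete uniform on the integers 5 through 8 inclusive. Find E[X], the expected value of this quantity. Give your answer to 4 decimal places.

Component means — I: 0.960784; II: 2.125; III: 6.5.
E[X] = 0.42·0.960784 + 0.28·2.125 + 0.3·6.5 = 2.94853.

2.9485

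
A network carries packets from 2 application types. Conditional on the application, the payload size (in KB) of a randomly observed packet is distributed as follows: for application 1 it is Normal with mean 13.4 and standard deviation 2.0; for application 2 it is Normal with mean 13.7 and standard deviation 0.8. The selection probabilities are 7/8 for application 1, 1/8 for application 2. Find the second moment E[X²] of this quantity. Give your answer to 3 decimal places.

184.156

For each component E[X²] = Var + (mean)², giving 1: 183.56; 2: 188.33.
Overall E[X²] = 0.875·183.56 + 0.125·188.33 = 184.156.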